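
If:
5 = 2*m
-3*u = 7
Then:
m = 5/2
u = -7/3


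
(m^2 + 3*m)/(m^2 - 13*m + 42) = m*(m + 3)/(m^2 - 13*m + 42)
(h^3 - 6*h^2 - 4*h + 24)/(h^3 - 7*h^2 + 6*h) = (h^2 - 4)/(h*(h - 1))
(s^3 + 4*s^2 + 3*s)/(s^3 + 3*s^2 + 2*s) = (s + 3)/(s + 2)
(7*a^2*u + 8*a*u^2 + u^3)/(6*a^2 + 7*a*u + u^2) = u*(7*a + u)/(6*a + u)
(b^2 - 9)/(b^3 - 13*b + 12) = (b + 3)/(b^2 + 3*b - 4)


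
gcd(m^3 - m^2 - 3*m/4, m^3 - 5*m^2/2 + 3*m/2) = m^2 - 3*m/2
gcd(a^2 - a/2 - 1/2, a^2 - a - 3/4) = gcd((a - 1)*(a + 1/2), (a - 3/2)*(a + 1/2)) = a + 1/2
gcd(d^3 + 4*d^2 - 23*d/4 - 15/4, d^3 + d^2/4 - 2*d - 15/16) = d^2 - d - 3/4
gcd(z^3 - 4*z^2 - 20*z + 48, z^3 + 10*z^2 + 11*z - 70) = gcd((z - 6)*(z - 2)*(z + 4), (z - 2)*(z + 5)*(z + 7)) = z - 2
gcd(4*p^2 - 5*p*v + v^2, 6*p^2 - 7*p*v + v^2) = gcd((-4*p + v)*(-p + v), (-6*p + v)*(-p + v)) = p - v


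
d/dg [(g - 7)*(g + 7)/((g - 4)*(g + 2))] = 2*(-g^2 + 41*g - 49)/(g^4 - 4*g^3 - 12*g^2 + 32*g + 64)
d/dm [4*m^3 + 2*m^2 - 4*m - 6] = 12*m^2 + 4*m - 4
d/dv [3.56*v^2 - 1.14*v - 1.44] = 7.12*v - 1.14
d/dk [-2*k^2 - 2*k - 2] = -4*k - 2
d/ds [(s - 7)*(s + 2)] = 2*s - 5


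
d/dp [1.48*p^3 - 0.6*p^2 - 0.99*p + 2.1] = 4.44*p^2 - 1.2*p - 0.99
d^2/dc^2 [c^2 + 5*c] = 2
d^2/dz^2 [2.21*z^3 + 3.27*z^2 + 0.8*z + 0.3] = 13.26*z + 6.54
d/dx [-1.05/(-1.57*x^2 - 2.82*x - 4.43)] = (-3.297*x - 2.961)/(1.57*x^2 + 2.82*x + 4.43)^2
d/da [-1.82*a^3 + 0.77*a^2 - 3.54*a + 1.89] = -5.46*a^2 + 1.54*a - 3.54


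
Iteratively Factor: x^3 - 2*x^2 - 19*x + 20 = (x + 4)*(x^2 - 6*x + 5) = (x - 1)*(x + 4)*(x - 5)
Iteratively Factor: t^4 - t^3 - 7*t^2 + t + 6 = (t + 1)*(t^3 - 2*t^2 - 5*t + 6) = (t + 1)*(t + 2)*(t^2 - 4*t + 3) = (t - 3)*(t + 1)*(t + 2)*(t - 1)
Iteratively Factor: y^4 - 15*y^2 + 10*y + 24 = (y + 1)*(y^3 - y^2 - 14*y + 24) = (y - 3)*(y + 1)*(y^2 + 2*y - 8) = (y - 3)*(y + 1)*(y + 4)*(y - 2)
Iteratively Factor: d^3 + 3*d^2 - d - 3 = (d - 1)*(d^2 + 4*d + 3) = (d - 1)*(d + 1)*(d + 3)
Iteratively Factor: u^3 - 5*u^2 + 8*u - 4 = (u - 2)*(u^2 - 3*u + 2) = (u - 2)^2*(u - 1)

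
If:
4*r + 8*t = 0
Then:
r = -2*t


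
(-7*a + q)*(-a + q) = 7*a^2 - 8*a*q + q^2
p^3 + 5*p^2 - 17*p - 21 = (p - 3)*(p + 1)*(p + 7)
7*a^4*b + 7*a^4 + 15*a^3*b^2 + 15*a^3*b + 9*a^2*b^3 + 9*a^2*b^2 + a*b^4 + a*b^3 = (a + b)^2*(7*a + b)*(a*b + a)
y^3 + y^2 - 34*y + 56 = (y - 4)*(y - 2)*(y + 7)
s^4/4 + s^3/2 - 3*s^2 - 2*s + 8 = (s/4 + 1/2)*(s - 2)^2*(s + 4)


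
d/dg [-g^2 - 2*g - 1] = -2*g - 2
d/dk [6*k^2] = 12*k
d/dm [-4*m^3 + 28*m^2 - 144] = 4*m*(14 - 3*m)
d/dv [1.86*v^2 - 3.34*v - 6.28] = 3.72*v - 3.34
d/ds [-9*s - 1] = -9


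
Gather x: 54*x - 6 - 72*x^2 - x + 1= -72*x^2 + 53*x - 5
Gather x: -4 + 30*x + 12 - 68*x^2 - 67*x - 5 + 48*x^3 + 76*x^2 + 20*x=48*x^3 + 8*x^2 - 17*x + 3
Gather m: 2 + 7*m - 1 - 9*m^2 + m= -9*m^2 + 8*m + 1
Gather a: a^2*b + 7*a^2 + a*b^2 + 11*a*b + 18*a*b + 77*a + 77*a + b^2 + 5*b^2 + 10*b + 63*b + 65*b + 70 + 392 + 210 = a^2*(b + 7) + a*(b^2 + 29*b + 154) + 6*b^2 + 138*b + 672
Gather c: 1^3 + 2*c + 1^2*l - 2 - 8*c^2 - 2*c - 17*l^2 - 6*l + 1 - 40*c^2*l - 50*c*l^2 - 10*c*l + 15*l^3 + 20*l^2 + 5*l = c^2*(-40*l - 8) + c*(-50*l^2 - 10*l) + 15*l^3 + 3*l^2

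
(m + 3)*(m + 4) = m^2 + 7*m + 12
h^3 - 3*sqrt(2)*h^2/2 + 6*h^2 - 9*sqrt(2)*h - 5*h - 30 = (h + 6)*(h - 5*sqrt(2)/2)*(h + sqrt(2))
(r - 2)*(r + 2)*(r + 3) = r^3 + 3*r^2 - 4*r - 12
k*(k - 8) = k^2 - 8*k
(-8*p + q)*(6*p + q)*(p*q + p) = -48*p^3*q - 48*p^3 - 2*p^2*q^2 - 2*p^2*q + p*q^3 + p*q^2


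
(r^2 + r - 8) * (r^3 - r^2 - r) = r^5 - 10*r^3 + 7*r^2 + 8*r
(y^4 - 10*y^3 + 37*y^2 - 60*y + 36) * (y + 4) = y^5 - 6*y^4 - 3*y^3 + 88*y^2 - 204*y + 144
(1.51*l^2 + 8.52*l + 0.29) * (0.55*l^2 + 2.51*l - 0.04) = 0.8305*l^4 + 8.4761*l^3 + 21.4843*l^2 + 0.3871*l - 0.0116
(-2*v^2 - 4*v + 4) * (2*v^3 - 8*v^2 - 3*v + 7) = -4*v^5 + 8*v^4 + 46*v^3 - 34*v^2 - 40*v + 28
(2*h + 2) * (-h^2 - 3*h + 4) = -2*h^3 - 8*h^2 + 2*h + 8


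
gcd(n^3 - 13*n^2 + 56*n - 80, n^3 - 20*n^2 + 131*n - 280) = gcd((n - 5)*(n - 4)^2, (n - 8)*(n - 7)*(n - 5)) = n - 5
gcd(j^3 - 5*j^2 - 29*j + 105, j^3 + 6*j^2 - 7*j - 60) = j^2 + 2*j - 15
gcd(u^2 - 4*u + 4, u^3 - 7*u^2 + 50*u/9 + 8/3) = 1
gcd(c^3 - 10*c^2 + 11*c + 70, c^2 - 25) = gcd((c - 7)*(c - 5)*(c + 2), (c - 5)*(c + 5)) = c - 5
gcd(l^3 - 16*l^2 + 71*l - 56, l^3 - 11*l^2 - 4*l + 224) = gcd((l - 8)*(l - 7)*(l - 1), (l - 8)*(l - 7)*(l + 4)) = l^2 - 15*l + 56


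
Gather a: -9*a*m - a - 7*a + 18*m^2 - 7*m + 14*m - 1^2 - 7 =a*(-9*m - 8) + 18*m^2 + 7*m - 8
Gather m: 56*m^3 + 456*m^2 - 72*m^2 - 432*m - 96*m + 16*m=56*m^3 + 384*m^2 - 512*m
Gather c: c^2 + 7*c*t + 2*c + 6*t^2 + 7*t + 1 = c^2 + c*(7*t + 2) + 6*t^2 + 7*t + 1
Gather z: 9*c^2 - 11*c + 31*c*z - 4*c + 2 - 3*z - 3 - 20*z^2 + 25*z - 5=9*c^2 - 15*c - 20*z^2 + z*(31*c + 22) - 6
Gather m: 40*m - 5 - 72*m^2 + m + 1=-72*m^2 + 41*m - 4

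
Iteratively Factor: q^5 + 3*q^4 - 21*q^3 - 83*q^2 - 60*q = (q)*(q^4 + 3*q^3 - 21*q^2 - 83*q - 60) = q*(q + 1)*(q^3 + 2*q^2 - 23*q - 60) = q*(q + 1)*(q + 4)*(q^2 - 2*q - 15) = q*(q - 5)*(q + 1)*(q + 4)*(q + 3)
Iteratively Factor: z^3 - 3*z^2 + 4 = (z - 2)*(z^2 - z - 2) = (z - 2)^2*(z + 1)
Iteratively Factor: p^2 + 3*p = (p)*(p + 3)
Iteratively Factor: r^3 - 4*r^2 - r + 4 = (r + 1)*(r^2 - 5*r + 4) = (r - 1)*(r + 1)*(r - 4)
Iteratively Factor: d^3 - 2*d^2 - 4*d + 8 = (d + 2)*(d^2 - 4*d + 4) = (d - 2)*(d + 2)*(d - 2)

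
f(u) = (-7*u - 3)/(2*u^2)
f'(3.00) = 0.50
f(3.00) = -1.33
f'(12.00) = 0.03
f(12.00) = -0.30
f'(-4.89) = 0.12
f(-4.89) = 0.65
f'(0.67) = 17.77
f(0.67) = -8.57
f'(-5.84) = 0.09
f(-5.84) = 0.56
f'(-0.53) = -7.69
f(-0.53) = 1.26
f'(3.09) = 0.47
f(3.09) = -1.29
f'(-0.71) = -1.44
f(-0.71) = 1.95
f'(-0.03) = -107222.22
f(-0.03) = -1550.00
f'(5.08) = 0.16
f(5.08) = -0.75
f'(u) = -7/(2*u^2) - (-7*u - 3)/u^3 = (7*u + 6)/(2*u^3)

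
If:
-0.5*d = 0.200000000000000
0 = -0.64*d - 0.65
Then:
No Solution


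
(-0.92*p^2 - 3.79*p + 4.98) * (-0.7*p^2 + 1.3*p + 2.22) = 0.644*p^4 + 1.457*p^3 - 10.4554*p^2 - 1.9398*p + 11.0556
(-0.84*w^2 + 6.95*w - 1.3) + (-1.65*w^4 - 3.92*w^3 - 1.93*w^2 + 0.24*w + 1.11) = -1.65*w^4 - 3.92*w^3 - 2.77*w^2 + 7.19*w - 0.19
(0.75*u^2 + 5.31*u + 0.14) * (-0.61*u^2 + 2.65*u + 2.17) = -0.4575*u^4 - 1.2516*u^3 + 15.6136*u^2 + 11.8937*u + 0.3038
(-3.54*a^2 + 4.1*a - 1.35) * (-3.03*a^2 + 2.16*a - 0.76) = 10.7262*a^4 - 20.0694*a^3 + 15.6369*a^2 - 6.032*a + 1.026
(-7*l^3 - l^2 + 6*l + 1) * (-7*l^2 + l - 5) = 49*l^5 - 8*l^3 + 4*l^2 - 29*l - 5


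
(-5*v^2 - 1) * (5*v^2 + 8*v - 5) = -25*v^4 - 40*v^3 + 20*v^2 - 8*v + 5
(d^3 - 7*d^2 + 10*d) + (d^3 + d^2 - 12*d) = 2*d^3 - 6*d^2 - 2*d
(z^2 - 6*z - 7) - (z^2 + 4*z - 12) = 5 - 10*z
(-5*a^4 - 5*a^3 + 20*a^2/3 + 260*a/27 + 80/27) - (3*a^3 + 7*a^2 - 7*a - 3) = -5*a^4 - 8*a^3 - a^2/3 + 449*a/27 + 161/27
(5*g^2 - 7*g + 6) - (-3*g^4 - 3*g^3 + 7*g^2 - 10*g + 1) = 3*g^4 + 3*g^3 - 2*g^2 + 3*g + 5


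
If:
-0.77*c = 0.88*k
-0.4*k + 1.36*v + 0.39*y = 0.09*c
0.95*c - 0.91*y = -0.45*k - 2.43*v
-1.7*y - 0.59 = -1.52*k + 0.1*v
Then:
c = -0.42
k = 0.37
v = 0.09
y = -0.02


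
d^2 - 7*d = d*(d - 7)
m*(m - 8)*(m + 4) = m^3 - 4*m^2 - 32*m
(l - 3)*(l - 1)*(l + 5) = l^3 + l^2 - 17*l + 15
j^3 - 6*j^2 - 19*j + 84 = (j - 7)*(j - 3)*(j + 4)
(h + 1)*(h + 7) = h^2 + 8*h + 7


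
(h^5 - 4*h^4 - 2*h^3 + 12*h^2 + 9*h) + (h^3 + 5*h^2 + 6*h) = h^5 - 4*h^4 - h^3 + 17*h^2 + 15*h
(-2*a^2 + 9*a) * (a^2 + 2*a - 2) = -2*a^4 + 5*a^3 + 22*a^2 - 18*a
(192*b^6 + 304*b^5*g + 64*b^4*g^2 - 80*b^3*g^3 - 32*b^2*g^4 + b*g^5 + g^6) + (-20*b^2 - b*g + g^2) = 192*b^6 + 304*b^5*g + 64*b^4*g^2 - 80*b^3*g^3 - 32*b^2*g^4 - 20*b^2 + b*g^5 - b*g + g^6 + g^2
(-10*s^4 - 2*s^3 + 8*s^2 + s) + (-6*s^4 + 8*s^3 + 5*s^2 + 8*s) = -16*s^4 + 6*s^3 + 13*s^2 + 9*s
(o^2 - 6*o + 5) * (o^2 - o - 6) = o^4 - 7*o^3 + 5*o^2 + 31*o - 30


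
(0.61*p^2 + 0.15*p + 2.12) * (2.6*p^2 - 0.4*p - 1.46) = 1.586*p^4 + 0.146*p^3 + 4.5614*p^2 - 1.067*p - 3.0952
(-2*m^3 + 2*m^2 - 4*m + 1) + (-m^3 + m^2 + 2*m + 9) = -3*m^3 + 3*m^2 - 2*m + 10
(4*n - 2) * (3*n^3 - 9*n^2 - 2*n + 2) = 12*n^4 - 42*n^3 + 10*n^2 + 12*n - 4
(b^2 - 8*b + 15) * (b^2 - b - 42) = b^4 - 9*b^3 - 19*b^2 + 321*b - 630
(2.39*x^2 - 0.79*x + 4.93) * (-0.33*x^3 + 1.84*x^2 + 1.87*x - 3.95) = -0.7887*x^5 + 4.6583*x^4 + 1.3888*x^3 - 1.8466*x^2 + 12.3396*x - 19.4735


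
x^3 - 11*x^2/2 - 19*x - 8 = (x - 8)*(x + 1/2)*(x + 2)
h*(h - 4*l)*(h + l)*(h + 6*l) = h^4 + 3*h^3*l - 22*h^2*l^2 - 24*h*l^3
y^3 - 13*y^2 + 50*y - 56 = (y - 7)*(y - 4)*(y - 2)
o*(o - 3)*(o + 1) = o^3 - 2*o^2 - 3*o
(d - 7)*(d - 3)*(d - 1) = d^3 - 11*d^2 + 31*d - 21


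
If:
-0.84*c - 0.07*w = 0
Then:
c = -0.0833333333333333*w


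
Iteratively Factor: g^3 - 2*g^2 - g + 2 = (g + 1)*(g^2 - 3*g + 2) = (g - 2)*(g + 1)*(g - 1)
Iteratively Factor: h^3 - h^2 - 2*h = (h)*(h^2 - h - 2) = h*(h - 2)*(h + 1)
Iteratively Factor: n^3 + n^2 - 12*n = (n + 4)*(n^2 - 3*n) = n*(n + 4)*(n - 3)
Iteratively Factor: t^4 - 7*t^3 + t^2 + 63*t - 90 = (t + 3)*(t^3 - 10*t^2 + 31*t - 30) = (t - 2)*(t + 3)*(t^2 - 8*t + 15) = (t - 5)*(t - 2)*(t + 3)*(t - 3)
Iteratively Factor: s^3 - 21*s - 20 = (s + 4)*(s^2 - 4*s - 5) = (s - 5)*(s + 4)*(s + 1)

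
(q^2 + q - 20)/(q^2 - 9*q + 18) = (q^2 + q - 20)/(q^2 - 9*q + 18)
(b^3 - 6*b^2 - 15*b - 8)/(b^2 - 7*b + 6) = (b^3 - 6*b^2 - 15*b - 8)/(b^2 - 7*b + 6)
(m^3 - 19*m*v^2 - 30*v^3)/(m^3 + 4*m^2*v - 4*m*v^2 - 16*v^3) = (-m^2 + 2*m*v + 15*v^2)/(-m^2 - 2*m*v + 8*v^2)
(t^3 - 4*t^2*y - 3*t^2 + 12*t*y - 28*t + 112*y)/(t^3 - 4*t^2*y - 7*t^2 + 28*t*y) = (t + 4)/t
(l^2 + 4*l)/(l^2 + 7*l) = (l + 4)/(l + 7)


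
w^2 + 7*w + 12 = (w + 3)*(w + 4)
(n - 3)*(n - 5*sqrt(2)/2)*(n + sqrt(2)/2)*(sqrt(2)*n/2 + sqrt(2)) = sqrt(2)*n^4/2 - 2*n^3 - sqrt(2)*n^3/2 - 17*sqrt(2)*n^2/4 + 2*n^2 + 5*sqrt(2)*n/4 + 12*n + 15*sqrt(2)/2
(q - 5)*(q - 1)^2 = q^3 - 7*q^2 + 11*q - 5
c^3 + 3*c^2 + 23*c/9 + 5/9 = (c + 1/3)*(c + 1)*(c + 5/3)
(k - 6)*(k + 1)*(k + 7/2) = k^3 - 3*k^2/2 - 47*k/2 - 21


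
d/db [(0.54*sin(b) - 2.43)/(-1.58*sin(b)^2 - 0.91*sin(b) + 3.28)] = (0.8532*sin(b)^2 - 7.6788*sin(b) - 0.4401)*cos(b)/(2.4964*sin(b)^4 + 2.8756*sin(b)^3 - 9.5367*sin(b)^2 - 5.9696*sin(b) + 10.7584)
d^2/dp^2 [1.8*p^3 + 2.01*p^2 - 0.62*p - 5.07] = 10.8*p + 4.02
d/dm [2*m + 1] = 2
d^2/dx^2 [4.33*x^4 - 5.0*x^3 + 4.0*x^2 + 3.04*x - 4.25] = 51.96*x^2 - 30.0*x + 8.0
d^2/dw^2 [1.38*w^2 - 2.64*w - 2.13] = 2.76000000000000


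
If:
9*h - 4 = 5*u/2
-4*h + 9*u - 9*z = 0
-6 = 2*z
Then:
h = -63/142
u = -227/71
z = -3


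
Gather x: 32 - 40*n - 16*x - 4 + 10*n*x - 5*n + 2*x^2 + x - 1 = -45*n + 2*x^2 + x*(10*n - 15) + 27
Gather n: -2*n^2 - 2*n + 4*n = -2*n^2 + 2*n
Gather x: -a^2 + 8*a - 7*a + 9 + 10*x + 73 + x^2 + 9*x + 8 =-a^2 + a + x^2 + 19*x + 90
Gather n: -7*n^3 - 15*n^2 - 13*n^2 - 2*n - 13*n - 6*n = -7*n^3 - 28*n^2 - 21*n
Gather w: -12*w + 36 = 36 - 12*w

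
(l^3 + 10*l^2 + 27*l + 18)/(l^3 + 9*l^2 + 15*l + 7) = (l^2 + 9*l + 18)/(l^2 + 8*l + 7)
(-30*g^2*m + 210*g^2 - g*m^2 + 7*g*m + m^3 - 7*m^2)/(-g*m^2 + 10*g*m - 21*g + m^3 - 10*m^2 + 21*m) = (30*g^2 + g*m - m^2)/(g*m - 3*g - m^2 + 3*m)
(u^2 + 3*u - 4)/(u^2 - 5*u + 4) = (u + 4)/(u - 4)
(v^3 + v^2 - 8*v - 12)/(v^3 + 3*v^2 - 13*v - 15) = (v^2 + 4*v + 4)/(v^2 + 6*v + 5)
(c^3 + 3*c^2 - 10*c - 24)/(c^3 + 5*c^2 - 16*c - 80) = (c^2 - c - 6)/(c^2 + c - 20)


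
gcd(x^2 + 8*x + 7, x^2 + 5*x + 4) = x + 1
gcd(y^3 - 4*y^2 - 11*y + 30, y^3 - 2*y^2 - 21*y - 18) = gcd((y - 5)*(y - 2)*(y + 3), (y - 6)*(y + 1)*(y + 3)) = y + 3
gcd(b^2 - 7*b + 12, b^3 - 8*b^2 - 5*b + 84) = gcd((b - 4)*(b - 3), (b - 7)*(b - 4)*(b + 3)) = b - 4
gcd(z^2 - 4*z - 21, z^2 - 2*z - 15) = z + 3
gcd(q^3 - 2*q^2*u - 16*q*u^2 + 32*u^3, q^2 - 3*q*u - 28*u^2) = q + 4*u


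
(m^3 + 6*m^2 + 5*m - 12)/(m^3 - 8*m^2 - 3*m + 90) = (m^2 + 3*m - 4)/(m^2 - 11*m + 30)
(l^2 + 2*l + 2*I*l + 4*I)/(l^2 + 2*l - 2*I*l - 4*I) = (l + 2*I)/(l - 2*I)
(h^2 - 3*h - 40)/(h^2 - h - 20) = (-h^2 + 3*h + 40)/(-h^2 + h + 20)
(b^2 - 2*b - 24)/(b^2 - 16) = (b - 6)/(b - 4)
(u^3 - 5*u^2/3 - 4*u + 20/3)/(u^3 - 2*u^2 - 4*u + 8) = (u - 5/3)/(u - 2)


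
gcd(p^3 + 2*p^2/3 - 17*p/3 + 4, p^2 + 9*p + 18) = p + 3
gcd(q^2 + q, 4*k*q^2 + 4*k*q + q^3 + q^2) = q^2 + q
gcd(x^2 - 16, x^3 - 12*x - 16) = x - 4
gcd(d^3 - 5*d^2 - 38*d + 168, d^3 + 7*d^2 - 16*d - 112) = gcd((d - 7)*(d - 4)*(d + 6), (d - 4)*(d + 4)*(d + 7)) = d - 4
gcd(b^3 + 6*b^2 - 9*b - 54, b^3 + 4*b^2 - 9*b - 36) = b^2 - 9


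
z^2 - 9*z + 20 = (z - 5)*(z - 4)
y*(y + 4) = y^2 + 4*y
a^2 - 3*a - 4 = (a - 4)*(a + 1)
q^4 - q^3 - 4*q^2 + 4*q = q*(q - 2)*(q - 1)*(q + 2)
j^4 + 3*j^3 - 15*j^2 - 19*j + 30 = (j - 3)*(j - 1)*(j + 2)*(j + 5)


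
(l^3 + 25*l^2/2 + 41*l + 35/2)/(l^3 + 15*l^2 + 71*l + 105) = (l + 1/2)/(l + 3)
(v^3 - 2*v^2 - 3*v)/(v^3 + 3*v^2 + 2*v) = (v - 3)/(v + 2)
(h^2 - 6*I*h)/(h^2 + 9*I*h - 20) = h*(h - 6*I)/(h^2 + 9*I*h - 20)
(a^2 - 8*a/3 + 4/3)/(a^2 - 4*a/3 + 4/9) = 3*(a - 2)/(3*a - 2)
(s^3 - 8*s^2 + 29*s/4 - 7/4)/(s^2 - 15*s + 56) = (s^2 - s + 1/4)/(s - 8)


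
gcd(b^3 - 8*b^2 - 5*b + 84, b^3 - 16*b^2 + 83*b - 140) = b^2 - 11*b + 28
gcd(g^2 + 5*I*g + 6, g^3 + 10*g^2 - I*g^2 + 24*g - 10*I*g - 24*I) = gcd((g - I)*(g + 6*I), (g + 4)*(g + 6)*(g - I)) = g - I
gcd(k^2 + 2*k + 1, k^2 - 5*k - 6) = k + 1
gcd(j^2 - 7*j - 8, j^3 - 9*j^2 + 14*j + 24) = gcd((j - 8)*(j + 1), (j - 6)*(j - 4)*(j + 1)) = j + 1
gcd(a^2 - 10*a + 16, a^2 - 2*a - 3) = 1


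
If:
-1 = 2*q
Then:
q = -1/2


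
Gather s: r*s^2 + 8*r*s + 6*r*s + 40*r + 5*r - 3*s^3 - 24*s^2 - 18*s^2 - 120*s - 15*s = 45*r - 3*s^3 + s^2*(r - 42) + s*(14*r - 135)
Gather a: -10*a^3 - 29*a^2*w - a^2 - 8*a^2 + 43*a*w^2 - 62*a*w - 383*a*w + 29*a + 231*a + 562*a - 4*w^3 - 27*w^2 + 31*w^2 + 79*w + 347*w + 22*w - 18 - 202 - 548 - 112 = -10*a^3 + a^2*(-29*w - 9) + a*(43*w^2 - 445*w + 822) - 4*w^3 + 4*w^2 + 448*w - 880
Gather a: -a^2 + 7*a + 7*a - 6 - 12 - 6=-a^2 + 14*a - 24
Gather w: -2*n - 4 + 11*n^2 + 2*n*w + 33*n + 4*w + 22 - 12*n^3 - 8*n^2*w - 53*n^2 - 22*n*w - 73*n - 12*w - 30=-12*n^3 - 42*n^2 - 42*n + w*(-8*n^2 - 20*n - 8) - 12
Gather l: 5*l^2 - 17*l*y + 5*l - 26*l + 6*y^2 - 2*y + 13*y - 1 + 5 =5*l^2 + l*(-17*y - 21) + 6*y^2 + 11*y + 4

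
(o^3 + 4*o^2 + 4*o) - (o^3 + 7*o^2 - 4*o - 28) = -3*o^2 + 8*o + 28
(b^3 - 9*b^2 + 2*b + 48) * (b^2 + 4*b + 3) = b^5 - 5*b^4 - 31*b^3 + 29*b^2 + 198*b + 144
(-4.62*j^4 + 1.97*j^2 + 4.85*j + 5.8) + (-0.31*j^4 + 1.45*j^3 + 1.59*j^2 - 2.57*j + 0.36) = -4.93*j^4 + 1.45*j^3 + 3.56*j^2 + 2.28*j + 6.16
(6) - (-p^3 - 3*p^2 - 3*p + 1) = p^3 + 3*p^2 + 3*p + 5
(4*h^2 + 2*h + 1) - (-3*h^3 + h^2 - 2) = 3*h^3 + 3*h^2 + 2*h + 3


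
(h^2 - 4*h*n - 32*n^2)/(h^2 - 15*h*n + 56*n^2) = (h + 4*n)/(h - 7*n)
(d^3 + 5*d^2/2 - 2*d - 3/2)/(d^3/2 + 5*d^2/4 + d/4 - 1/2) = 2*(2*d^3 + 5*d^2 - 4*d - 3)/(2*d^3 + 5*d^2 + d - 2)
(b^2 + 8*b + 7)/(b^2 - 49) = (b + 1)/(b - 7)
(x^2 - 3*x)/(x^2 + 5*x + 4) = x*(x - 3)/(x^2 + 5*x + 4)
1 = 1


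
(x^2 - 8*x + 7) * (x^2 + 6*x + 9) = x^4 - 2*x^3 - 32*x^2 - 30*x + 63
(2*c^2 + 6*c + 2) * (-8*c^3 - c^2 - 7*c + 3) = -16*c^5 - 50*c^4 - 36*c^3 - 38*c^2 + 4*c + 6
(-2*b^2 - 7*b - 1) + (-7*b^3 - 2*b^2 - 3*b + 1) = -7*b^3 - 4*b^2 - 10*b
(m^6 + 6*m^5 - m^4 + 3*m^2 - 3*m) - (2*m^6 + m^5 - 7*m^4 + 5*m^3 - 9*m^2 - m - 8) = -m^6 + 5*m^5 + 6*m^4 - 5*m^3 + 12*m^2 - 2*m + 8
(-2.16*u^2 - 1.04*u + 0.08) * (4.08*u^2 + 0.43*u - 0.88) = -8.8128*u^4 - 5.172*u^3 + 1.78*u^2 + 0.9496*u - 0.0704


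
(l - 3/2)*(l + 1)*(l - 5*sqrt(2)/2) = l^3 - 5*sqrt(2)*l^2/2 - l^2/2 - 3*l/2 + 5*sqrt(2)*l/4 + 15*sqrt(2)/4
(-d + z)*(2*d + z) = -2*d^2 + d*z + z^2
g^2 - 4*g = g*(g - 4)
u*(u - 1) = u^2 - u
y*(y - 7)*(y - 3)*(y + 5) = y^4 - 5*y^3 - 29*y^2 + 105*y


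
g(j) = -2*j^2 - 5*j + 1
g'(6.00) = -29.00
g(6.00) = -101.00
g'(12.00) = -53.00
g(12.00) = -347.00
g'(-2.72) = 5.88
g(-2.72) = -0.20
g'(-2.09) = 3.36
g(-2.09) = 2.71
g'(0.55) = -7.20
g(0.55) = -2.36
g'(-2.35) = 4.40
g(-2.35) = 1.70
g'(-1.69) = 1.76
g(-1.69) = 3.74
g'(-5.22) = 15.88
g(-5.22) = -27.40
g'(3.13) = -17.52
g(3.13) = -34.24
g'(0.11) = -5.44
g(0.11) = 0.43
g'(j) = -4*j - 5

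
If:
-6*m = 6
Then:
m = -1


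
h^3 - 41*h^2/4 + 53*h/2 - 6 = (h - 6)*(h - 4)*(h - 1/4)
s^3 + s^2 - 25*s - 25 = (s - 5)*(s + 1)*(s + 5)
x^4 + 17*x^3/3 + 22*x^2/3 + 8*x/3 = x*(x + 2/3)*(x + 1)*(x + 4)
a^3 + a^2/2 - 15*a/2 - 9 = (a - 3)*(a + 3/2)*(a + 2)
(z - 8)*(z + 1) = z^2 - 7*z - 8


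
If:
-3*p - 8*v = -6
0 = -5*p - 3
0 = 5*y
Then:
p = -3/5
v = 39/40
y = 0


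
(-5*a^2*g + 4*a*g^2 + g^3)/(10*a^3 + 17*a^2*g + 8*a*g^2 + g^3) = g*(-a + g)/(2*a^2 + 3*a*g + g^2)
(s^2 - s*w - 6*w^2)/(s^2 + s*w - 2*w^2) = (s - 3*w)/(s - w)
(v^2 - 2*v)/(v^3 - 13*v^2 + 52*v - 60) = v/(v^2 - 11*v + 30)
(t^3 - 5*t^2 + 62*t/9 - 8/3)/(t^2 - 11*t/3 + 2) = t - 4/3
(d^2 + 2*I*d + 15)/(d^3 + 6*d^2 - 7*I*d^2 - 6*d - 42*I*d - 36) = (d^2 + 2*I*d + 15)/(d^3 + d^2*(6 - 7*I) + d*(-6 - 42*I) - 36)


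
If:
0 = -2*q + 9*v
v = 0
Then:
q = 0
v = 0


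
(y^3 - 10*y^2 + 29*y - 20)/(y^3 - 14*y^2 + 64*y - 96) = (y^2 - 6*y + 5)/(y^2 - 10*y + 24)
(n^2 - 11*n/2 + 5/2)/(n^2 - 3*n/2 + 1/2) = (n - 5)/(n - 1)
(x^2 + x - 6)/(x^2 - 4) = (x + 3)/(x + 2)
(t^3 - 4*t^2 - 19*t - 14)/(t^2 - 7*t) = t + 3 + 2/t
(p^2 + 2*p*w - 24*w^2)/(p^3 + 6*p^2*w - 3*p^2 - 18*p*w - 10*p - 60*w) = (p - 4*w)/(p^2 - 3*p - 10)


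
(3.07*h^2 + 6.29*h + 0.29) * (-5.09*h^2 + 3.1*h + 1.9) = -15.6263*h^4 - 22.4991*h^3 + 23.8559*h^2 + 12.85*h + 0.551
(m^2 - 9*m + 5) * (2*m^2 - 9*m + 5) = 2*m^4 - 27*m^3 + 96*m^2 - 90*m + 25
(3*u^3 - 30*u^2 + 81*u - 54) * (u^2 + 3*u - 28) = 3*u^5 - 21*u^4 - 93*u^3 + 1029*u^2 - 2430*u + 1512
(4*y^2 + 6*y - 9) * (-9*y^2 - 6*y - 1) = -36*y^4 - 78*y^3 + 41*y^2 + 48*y + 9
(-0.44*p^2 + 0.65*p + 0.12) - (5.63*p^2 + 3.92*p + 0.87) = -6.07*p^2 - 3.27*p - 0.75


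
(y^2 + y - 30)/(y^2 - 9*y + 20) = (y + 6)/(y - 4)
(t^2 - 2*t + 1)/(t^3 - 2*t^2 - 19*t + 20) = (t - 1)/(t^2 - t - 20)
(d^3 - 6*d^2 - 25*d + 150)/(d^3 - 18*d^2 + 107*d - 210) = (d + 5)/(d - 7)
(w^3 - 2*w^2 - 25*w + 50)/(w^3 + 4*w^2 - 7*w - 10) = (w - 5)/(w + 1)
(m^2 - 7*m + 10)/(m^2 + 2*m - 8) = (m - 5)/(m + 4)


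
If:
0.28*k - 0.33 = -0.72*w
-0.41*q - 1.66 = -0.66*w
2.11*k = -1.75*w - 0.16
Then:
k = -0.67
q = -2.89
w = 0.72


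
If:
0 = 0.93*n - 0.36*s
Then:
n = 0.387096774193548*s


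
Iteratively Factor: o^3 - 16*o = (o + 4)*(o^2 - 4*o) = (o - 4)*(o + 4)*(o)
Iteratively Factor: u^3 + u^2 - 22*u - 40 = (u + 4)*(u^2 - 3*u - 10) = (u - 5)*(u + 4)*(u + 2)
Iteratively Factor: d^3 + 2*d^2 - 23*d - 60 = (d + 3)*(d^2 - d - 20) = (d + 3)*(d + 4)*(d - 5)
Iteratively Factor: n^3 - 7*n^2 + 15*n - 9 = (n - 3)*(n^2 - 4*n + 3) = (n - 3)^2*(n - 1)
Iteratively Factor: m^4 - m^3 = (m - 1)*(m^3) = m*(m - 1)*(m^2) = m^2*(m - 1)*(m)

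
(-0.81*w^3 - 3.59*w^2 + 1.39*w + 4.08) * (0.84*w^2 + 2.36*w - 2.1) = -0.6804*w^5 - 4.9272*w^4 - 5.6038*w^3 + 14.2466*w^2 + 6.7098*w - 8.568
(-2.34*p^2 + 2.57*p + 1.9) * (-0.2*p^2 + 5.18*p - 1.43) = 0.468*p^4 - 12.6352*p^3 + 16.2788*p^2 + 6.1669*p - 2.717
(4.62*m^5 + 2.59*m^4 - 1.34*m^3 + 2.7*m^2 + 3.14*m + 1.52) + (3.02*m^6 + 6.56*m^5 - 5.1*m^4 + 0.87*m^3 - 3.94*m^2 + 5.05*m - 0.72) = 3.02*m^6 + 11.18*m^5 - 2.51*m^4 - 0.47*m^3 - 1.24*m^2 + 8.19*m + 0.8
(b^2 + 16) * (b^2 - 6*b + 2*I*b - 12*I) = b^4 - 6*b^3 + 2*I*b^3 + 16*b^2 - 12*I*b^2 - 96*b + 32*I*b - 192*I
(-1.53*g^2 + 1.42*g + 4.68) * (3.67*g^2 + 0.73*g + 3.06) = -5.6151*g^4 + 4.0945*g^3 + 13.5304*g^2 + 7.7616*g + 14.3208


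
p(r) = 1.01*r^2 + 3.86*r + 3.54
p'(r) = 2.02*r + 3.86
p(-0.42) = 2.10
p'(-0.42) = 3.01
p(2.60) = 20.40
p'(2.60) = 9.11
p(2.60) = 20.40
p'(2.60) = 9.11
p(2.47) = 19.24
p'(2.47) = 8.85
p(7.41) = 87.60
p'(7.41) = 18.83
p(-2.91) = 0.86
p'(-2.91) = -2.02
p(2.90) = 23.23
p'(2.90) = 9.72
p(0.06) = 3.78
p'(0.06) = 3.98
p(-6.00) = 16.74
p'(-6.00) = -8.26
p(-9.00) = 50.61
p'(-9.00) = -14.32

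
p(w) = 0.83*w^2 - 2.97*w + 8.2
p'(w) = 1.66*w - 2.97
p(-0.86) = 11.37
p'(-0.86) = -4.40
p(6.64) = 25.07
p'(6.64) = 8.05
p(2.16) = 5.66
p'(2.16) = 0.62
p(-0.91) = 11.59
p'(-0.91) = -4.48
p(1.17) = 5.86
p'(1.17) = -1.03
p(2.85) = 6.48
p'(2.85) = 1.76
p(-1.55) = 14.80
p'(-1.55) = -5.54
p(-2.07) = 17.90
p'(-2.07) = -6.41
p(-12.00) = 163.36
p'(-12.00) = -22.89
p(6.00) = 20.26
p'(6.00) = 6.99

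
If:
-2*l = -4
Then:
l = 2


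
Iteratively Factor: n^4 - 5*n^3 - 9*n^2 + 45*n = (n - 5)*(n^3 - 9*n) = n*(n - 5)*(n^2 - 9) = n*(n - 5)*(n + 3)*(n - 3)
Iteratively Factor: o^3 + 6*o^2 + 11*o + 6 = (o + 3)*(o^2 + 3*o + 2) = (o + 1)*(o + 3)*(o + 2)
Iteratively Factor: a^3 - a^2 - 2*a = (a)*(a^2 - a - 2) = a*(a - 2)*(a + 1)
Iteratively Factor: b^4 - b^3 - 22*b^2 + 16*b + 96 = (b + 4)*(b^3 - 5*b^2 - 2*b + 24) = (b + 2)*(b + 4)*(b^2 - 7*b + 12) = (b - 3)*(b + 2)*(b + 4)*(b - 4)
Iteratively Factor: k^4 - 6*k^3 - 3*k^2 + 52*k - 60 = (k - 2)*(k^3 - 4*k^2 - 11*k + 30) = (k - 5)*(k - 2)*(k^2 + k - 6) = (k - 5)*(k - 2)^2*(k + 3)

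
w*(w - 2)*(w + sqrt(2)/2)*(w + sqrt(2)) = w^4 - 2*w^3 + 3*sqrt(2)*w^3/2 - 3*sqrt(2)*w^2 + w^2 - 2*w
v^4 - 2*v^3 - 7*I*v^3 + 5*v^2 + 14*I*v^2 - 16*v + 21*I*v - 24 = (v - 3)*(v + 1)*(v - 8*I)*(v + I)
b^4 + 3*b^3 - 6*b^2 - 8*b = b*(b - 2)*(b + 1)*(b + 4)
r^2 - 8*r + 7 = (r - 7)*(r - 1)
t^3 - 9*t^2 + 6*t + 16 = (t - 8)*(t - 2)*(t + 1)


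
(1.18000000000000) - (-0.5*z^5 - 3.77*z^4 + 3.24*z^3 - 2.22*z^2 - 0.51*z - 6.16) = 0.5*z^5 + 3.77*z^4 - 3.24*z^3 + 2.22*z^2 + 0.51*z + 7.34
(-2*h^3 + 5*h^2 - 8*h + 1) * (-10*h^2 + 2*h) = 20*h^5 - 54*h^4 + 90*h^3 - 26*h^2 + 2*h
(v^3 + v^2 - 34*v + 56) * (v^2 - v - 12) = v^5 - 47*v^3 + 78*v^2 + 352*v - 672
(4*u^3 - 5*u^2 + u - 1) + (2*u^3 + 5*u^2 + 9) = 6*u^3 + u + 8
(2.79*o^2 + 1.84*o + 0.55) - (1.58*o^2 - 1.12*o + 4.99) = 1.21*o^2 + 2.96*o - 4.44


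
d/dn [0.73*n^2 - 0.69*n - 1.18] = 1.46*n - 0.69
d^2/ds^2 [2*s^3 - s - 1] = 12*s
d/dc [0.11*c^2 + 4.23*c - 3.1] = 0.22*c + 4.23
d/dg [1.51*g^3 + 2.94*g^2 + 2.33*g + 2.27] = 4.53*g^2 + 5.88*g + 2.33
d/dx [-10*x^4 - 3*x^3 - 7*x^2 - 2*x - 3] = -40*x^3 - 9*x^2 - 14*x - 2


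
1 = 1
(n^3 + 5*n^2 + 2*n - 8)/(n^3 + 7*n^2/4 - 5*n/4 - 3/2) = 4*(n + 4)/(4*n + 3)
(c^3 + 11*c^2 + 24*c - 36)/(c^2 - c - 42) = (c^2 + 5*c - 6)/(c - 7)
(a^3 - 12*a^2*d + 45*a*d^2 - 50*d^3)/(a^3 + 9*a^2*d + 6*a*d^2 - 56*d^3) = (a^2 - 10*a*d + 25*d^2)/(a^2 + 11*a*d + 28*d^2)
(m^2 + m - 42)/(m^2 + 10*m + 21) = (m - 6)/(m + 3)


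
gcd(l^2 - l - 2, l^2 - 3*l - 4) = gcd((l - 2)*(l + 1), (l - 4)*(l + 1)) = l + 1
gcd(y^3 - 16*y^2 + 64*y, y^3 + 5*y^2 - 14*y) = y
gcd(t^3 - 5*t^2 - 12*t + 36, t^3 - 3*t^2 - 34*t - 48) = t + 3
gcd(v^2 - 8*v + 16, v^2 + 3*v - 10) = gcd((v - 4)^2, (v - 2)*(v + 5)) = 1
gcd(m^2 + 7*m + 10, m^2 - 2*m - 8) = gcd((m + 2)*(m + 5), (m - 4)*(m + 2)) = m + 2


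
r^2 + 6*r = r*(r + 6)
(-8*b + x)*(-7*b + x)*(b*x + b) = 56*b^3*x + 56*b^3 - 15*b^2*x^2 - 15*b^2*x + b*x^3 + b*x^2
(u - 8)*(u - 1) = u^2 - 9*u + 8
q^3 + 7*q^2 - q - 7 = (q - 1)*(q + 1)*(q + 7)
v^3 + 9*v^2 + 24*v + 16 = (v + 1)*(v + 4)^2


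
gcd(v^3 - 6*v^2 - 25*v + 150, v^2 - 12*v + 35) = v - 5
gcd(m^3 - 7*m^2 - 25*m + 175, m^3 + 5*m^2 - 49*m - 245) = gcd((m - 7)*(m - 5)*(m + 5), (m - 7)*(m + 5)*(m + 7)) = m^2 - 2*m - 35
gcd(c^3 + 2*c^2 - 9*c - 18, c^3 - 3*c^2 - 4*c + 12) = c^2 - c - 6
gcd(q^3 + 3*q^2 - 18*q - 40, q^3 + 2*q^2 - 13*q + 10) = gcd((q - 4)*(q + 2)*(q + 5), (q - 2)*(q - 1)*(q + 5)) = q + 5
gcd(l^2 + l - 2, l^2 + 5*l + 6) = l + 2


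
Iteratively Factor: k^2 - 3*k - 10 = (k - 5)*(k + 2)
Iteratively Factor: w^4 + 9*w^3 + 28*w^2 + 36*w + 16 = (w + 1)*(w^3 + 8*w^2 + 20*w + 16) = (w + 1)*(w + 2)*(w^2 + 6*w + 8) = (w + 1)*(w + 2)^2*(w + 4)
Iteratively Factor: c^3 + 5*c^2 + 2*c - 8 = (c + 2)*(c^2 + 3*c - 4) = (c - 1)*(c + 2)*(c + 4)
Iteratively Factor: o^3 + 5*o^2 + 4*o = (o)*(o^2 + 5*o + 4) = o*(o + 4)*(o + 1)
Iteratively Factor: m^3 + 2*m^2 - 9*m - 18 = (m + 2)*(m^2 - 9) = (m - 3)*(m + 2)*(m + 3)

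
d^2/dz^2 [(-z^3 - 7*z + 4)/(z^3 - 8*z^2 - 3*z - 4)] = 4*(-4*z^6 - 15*z^5 + 84*z^4 - 351*z^3 + 264*z^2 + 480*z - 4)/(z^9 - 24*z^8 + 183*z^7 - 380*z^6 - 357*z^5 - 912*z^4 - 555*z^3 - 492*z^2 - 144*z - 64)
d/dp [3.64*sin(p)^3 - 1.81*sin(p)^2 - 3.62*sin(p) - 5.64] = (10.92*sin(p)^2 - 3.62*sin(p) - 3.62)*cos(p)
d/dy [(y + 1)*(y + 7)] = 2*y + 8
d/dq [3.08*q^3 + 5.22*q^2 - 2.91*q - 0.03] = 9.24*q^2 + 10.44*q - 2.91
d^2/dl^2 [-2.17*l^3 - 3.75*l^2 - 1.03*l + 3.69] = -13.02*l - 7.5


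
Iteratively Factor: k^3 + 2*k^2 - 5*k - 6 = (k - 2)*(k^2 + 4*k + 3) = (k - 2)*(k + 3)*(k + 1)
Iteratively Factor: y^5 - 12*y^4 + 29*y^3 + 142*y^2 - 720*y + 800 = (y - 2)*(y^4 - 10*y^3 + 9*y^2 + 160*y - 400) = (y - 4)*(y - 2)*(y^3 - 6*y^2 - 15*y + 100) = (y - 4)*(y - 2)*(y + 4)*(y^2 - 10*y + 25) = (y - 5)*(y - 4)*(y - 2)*(y + 4)*(y - 5)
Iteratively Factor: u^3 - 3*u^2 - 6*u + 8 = (u - 1)*(u^2 - 2*u - 8) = (u - 4)*(u - 1)*(u + 2)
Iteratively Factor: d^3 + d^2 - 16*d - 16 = (d - 4)*(d^2 + 5*d + 4) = (d - 4)*(d + 4)*(d + 1)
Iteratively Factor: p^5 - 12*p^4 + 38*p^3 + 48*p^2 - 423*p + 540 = (p + 3)*(p^4 - 15*p^3 + 83*p^2 - 201*p + 180) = (p - 5)*(p + 3)*(p^3 - 10*p^2 + 33*p - 36) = (p - 5)*(p - 3)*(p + 3)*(p^2 - 7*p + 12) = (p - 5)*(p - 4)*(p - 3)*(p + 3)*(p - 3)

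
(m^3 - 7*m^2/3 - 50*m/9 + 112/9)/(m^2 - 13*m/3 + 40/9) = (3*m^2 + m - 14)/(3*m - 5)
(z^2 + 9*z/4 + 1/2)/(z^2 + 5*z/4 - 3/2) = (4*z + 1)/(4*z - 3)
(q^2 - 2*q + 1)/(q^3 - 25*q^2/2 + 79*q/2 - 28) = 2*(q - 1)/(2*q^2 - 23*q + 56)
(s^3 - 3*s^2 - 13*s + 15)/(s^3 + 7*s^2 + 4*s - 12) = (s^2 - 2*s - 15)/(s^2 + 8*s + 12)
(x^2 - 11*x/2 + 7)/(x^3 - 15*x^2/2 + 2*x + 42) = (x - 2)/(x^2 - 4*x - 12)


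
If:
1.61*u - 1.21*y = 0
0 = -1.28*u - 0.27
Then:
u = -0.21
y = -0.28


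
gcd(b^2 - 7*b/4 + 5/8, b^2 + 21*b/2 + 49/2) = 1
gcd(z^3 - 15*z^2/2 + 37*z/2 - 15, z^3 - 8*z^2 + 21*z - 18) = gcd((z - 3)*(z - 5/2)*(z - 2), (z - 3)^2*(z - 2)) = z^2 - 5*z + 6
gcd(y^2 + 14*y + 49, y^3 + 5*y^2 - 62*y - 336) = y + 7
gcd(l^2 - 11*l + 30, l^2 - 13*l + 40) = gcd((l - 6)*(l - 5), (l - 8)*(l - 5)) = l - 5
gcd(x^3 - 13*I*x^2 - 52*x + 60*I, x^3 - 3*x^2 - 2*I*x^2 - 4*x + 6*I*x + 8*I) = x - 2*I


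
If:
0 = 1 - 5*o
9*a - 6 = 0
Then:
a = 2/3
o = 1/5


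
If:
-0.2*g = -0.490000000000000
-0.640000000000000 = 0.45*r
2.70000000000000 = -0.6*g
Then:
No Solution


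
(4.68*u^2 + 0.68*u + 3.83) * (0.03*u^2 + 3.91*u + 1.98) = 0.1404*u^4 + 18.3192*u^3 + 12.0401*u^2 + 16.3217*u + 7.5834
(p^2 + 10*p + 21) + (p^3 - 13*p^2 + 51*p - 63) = p^3 - 12*p^2 + 61*p - 42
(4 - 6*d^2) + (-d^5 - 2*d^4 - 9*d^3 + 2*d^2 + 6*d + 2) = -d^5 - 2*d^4 - 9*d^3 - 4*d^2 + 6*d + 6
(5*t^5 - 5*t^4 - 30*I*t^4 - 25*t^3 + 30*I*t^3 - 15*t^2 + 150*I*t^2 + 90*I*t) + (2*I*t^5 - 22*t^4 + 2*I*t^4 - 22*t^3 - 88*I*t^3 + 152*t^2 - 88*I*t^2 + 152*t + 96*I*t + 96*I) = 5*t^5 + 2*I*t^5 - 27*t^4 - 28*I*t^4 - 47*t^3 - 58*I*t^3 + 137*t^2 + 62*I*t^2 + 152*t + 186*I*t + 96*I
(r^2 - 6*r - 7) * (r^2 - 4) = r^4 - 6*r^3 - 11*r^2 + 24*r + 28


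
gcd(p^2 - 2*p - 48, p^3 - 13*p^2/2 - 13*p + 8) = p - 8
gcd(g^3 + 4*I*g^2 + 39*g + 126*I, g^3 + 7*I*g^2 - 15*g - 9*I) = g + 3*I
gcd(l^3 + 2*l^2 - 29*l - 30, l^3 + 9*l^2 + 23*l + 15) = l + 1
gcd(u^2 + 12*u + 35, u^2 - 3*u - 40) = u + 5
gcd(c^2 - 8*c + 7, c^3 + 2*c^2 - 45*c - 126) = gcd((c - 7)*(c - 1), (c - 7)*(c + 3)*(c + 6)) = c - 7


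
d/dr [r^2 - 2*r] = 2*r - 2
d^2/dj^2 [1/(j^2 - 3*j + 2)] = 2*(-j^2 + 3*j + (2*j - 3)^2 - 2)/(j^2 - 3*j + 2)^3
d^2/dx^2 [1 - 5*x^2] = -10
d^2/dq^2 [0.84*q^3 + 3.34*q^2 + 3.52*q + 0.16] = 5.04*q + 6.68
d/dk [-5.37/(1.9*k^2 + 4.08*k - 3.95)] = (20.406*k + 21.9096)/(1.9*k^2 + 4.08*k - 3.95)^2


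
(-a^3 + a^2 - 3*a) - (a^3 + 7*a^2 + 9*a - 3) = -2*a^3 - 6*a^2 - 12*a + 3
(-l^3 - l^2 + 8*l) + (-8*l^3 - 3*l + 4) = -9*l^3 - l^2 + 5*l + 4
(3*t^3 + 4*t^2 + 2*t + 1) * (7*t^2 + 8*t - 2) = 21*t^5 + 52*t^4 + 40*t^3 + 15*t^2 + 4*t - 2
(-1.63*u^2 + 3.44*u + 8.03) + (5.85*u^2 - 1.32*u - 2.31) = 4.22*u^2 + 2.12*u + 5.72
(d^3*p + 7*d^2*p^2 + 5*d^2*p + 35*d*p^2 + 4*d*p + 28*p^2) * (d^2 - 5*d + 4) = d^5*p + 7*d^4*p^2 - 17*d^3*p - 119*d^2*p^2 + 16*d*p + 112*p^2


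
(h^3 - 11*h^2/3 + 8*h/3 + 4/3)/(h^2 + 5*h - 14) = (3*h^2 - 5*h - 2)/(3*(h + 7))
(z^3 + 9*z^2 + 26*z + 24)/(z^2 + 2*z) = z + 7 + 12/z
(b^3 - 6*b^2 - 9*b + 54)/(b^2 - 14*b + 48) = (b^2 - 9)/(b - 8)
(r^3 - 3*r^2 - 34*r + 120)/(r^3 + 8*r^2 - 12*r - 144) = (r - 5)/(r + 6)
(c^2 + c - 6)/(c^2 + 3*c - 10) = (c + 3)/(c + 5)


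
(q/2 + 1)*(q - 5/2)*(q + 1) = q^3/2 + q^2/4 - 11*q/4 - 5/2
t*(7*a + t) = 7*a*t + t^2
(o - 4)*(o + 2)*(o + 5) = o^3 + 3*o^2 - 18*o - 40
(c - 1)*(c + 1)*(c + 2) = c^3 + 2*c^2 - c - 2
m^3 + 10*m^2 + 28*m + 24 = (m + 2)^2*(m + 6)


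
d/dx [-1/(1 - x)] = -1/(x - 1)^2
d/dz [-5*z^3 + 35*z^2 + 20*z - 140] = -15*z^2 + 70*z + 20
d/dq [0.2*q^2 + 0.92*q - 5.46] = 0.4*q + 0.92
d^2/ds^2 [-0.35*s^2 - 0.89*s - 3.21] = -0.700000000000000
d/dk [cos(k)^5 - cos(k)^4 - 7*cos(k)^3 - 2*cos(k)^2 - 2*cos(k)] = (-5*cos(k)^4 + 4*cos(k)^3 + 21*cos(k)^2 + 4*cos(k) + 2)*sin(k)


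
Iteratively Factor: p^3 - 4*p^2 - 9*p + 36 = (p - 3)*(p^2 - p - 12) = (p - 3)*(p + 3)*(p - 4)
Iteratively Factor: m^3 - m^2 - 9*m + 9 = (m - 3)*(m^2 + 2*m - 3) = (m - 3)*(m + 3)*(m - 1)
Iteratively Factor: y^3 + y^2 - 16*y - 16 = (y + 4)*(y^2 - 3*y - 4) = (y + 1)*(y + 4)*(y - 4)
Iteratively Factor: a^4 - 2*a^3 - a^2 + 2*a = (a - 2)*(a^3 - a) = a*(a - 2)*(a^2 - 1) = a*(a - 2)*(a + 1)*(a - 1)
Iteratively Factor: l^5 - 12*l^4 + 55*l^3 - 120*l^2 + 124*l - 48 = (l - 2)*(l^4 - 10*l^3 + 35*l^2 - 50*l + 24) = (l - 2)*(l - 1)*(l^3 - 9*l^2 + 26*l - 24) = (l - 4)*(l - 2)*(l - 1)*(l^2 - 5*l + 6) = (l - 4)*(l - 3)*(l - 2)*(l - 1)*(l - 2)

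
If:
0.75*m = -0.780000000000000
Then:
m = -1.04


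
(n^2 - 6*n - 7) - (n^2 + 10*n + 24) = -16*n - 31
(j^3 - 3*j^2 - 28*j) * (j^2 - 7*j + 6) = j^5 - 10*j^4 - j^3 + 178*j^2 - 168*j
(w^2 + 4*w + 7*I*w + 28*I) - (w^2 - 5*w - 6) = 9*w + 7*I*w + 6 + 28*I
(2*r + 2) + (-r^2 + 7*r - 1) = -r^2 + 9*r + 1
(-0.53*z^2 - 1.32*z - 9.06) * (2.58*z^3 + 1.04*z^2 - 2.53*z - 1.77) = -1.3674*z^5 - 3.9568*z^4 - 23.4067*z^3 - 5.1447*z^2 + 25.2582*z + 16.0362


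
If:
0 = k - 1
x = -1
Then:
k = 1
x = -1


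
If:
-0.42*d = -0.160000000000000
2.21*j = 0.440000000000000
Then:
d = 0.38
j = 0.20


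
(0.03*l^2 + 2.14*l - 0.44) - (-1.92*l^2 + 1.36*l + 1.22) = 1.95*l^2 + 0.78*l - 1.66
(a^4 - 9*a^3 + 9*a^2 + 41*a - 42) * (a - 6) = a^5 - 15*a^4 + 63*a^3 - 13*a^2 - 288*a + 252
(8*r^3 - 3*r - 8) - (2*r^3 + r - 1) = 6*r^3 - 4*r - 7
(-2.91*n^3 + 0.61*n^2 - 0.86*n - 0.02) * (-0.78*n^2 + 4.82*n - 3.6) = 2.2698*n^5 - 14.502*n^4 + 14.087*n^3 - 6.3256*n^2 + 2.9996*n + 0.072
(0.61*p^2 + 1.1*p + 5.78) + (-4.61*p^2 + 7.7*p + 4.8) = -4.0*p^2 + 8.8*p + 10.58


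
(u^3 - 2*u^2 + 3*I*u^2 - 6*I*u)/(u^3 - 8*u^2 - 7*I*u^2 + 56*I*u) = (u^2 + u*(-2 + 3*I) - 6*I)/(u^2 - u*(8 + 7*I) + 56*I)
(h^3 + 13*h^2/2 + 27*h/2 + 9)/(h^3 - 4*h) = (2*h^2 + 9*h + 9)/(2*h*(h - 2))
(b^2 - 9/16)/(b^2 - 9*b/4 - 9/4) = (b - 3/4)/(b - 3)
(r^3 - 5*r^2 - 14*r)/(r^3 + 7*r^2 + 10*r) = (r - 7)/(r + 5)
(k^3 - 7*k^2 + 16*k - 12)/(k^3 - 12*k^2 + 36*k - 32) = (k - 3)/(k - 8)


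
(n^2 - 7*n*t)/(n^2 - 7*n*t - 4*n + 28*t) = n/(n - 4)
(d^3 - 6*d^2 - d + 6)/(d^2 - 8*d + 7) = (d^2 - 5*d - 6)/(d - 7)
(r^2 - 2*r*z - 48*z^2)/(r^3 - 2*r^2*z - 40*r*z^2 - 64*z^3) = (r + 6*z)/(r^2 + 6*r*z + 8*z^2)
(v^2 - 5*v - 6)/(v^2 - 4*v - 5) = (v - 6)/(v - 5)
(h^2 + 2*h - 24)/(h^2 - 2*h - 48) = (h - 4)/(h - 8)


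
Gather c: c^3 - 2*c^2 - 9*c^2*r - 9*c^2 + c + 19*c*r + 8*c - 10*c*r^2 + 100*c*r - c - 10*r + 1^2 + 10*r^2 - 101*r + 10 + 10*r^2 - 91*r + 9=c^3 + c^2*(-9*r - 11) + c*(-10*r^2 + 119*r + 8) + 20*r^2 - 202*r + 20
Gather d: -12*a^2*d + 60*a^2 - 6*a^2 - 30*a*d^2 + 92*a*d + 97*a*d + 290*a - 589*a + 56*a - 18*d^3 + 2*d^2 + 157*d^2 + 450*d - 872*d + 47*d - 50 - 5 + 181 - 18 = 54*a^2 - 243*a - 18*d^3 + d^2*(159 - 30*a) + d*(-12*a^2 + 189*a - 375) + 108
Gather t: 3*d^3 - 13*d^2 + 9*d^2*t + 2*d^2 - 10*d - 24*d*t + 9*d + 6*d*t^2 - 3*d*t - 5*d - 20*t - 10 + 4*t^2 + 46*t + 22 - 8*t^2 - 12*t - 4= 3*d^3 - 11*d^2 - 6*d + t^2*(6*d - 4) + t*(9*d^2 - 27*d + 14) + 8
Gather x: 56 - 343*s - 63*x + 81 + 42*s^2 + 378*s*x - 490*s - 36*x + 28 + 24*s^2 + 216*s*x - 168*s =66*s^2 - 1001*s + x*(594*s - 99) + 165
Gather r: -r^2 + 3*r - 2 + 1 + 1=-r^2 + 3*r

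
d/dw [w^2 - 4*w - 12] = 2*w - 4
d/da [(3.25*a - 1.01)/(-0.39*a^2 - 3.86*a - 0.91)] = (1.2675*a^2 - 0.787800000000001*a - 6.8561)/(0.1521*a^4 + 3.0108*a^3 + 15.6094*a^2 + 7.0252*a + 0.8281)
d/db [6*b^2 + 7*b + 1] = 12*b + 7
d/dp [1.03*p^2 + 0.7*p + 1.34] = 2.06*p + 0.7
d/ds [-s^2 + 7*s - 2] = 7 - 2*s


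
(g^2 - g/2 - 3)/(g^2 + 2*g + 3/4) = 2*(g - 2)/(2*g + 1)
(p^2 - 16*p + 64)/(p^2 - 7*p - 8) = (p - 8)/(p + 1)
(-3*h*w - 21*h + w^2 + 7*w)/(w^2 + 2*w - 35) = (-3*h + w)/(w - 5)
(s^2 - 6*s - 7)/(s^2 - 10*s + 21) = (s + 1)/(s - 3)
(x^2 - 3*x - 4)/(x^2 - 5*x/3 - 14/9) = 9*(-x^2 + 3*x + 4)/(-9*x^2 + 15*x + 14)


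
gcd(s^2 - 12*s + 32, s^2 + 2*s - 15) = 1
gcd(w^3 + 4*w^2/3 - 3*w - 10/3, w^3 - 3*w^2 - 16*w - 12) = w^2 + 3*w + 2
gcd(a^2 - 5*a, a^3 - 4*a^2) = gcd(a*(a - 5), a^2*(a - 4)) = a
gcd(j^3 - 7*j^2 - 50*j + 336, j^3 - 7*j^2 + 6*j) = j - 6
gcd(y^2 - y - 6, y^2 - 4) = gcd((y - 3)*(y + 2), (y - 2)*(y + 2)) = y + 2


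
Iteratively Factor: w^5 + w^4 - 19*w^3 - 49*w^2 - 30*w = (w + 2)*(w^4 - w^3 - 17*w^2 - 15*w) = w*(w + 2)*(w^3 - w^2 - 17*w - 15) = w*(w - 5)*(w + 2)*(w^2 + 4*w + 3) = w*(w - 5)*(w + 2)*(w + 3)*(w + 1)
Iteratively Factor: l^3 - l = (l - 1)*(l^2 + l) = l*(l - 1)*(l + 1)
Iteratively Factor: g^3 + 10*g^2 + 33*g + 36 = (g + 3)*(g^2 + 7*g + 12) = (g + 3)^2*(g + 4)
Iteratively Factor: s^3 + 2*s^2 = (s)*(s^2 + 2*s) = s*(s + 2)*(s)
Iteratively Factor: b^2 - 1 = (b - 1)*(b + 1)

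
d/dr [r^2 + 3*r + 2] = 2*r + 3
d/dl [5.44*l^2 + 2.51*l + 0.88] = 10.88*l + 2.51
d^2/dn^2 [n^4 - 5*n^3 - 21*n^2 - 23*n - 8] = 12*n^2 - 30*n - 42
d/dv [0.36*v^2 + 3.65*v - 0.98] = 0.72*v + 3.65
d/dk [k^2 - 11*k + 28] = 2*k - 11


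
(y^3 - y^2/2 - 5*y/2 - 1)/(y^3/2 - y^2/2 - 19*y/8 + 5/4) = 4*(2*y^3 - y^2 - 5*y - 2)/(4*y^3 - 4*y^2 - 19*y + 10)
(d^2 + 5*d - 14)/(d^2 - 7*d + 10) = (d + 7)/(d - 5)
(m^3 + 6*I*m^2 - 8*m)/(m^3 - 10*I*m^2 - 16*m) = (-m^2 - 6*I*m + 8)/(-m^2 + 10*I*m + 16)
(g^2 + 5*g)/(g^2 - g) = (g + 5)/(g - 1)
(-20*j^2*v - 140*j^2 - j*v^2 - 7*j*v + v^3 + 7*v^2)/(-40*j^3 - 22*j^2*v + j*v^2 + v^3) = (v + 7)/(2*j + v)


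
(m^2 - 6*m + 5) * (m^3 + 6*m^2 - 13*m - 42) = m^5 - 44*m^3 + 66*m^2 + 187*m - 210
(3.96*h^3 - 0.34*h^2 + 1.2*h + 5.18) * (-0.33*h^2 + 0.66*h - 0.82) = -1.3068*h^5 + 2.7258*h^4 - 3.8676*h^3 - 0.6386*h^2 + 2.4348*h - 4.2476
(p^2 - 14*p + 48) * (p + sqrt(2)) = p^3 - 14*p^2 + sqrt(2)*p^2 - 14*sqrt(2)*p + 48*p + 48*sqrt(2)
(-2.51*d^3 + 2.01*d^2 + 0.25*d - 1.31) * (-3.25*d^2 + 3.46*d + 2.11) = 8.1575*d^5 - 15.2171*d^4 + 0.846*d^3 + 9.3636*d^2 - 4.0051*d - 2.7641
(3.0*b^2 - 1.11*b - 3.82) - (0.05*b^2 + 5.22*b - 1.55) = 2.95*b^2 - 6.33*b - 2.27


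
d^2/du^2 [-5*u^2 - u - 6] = -10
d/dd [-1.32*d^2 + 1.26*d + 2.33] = 1.26 - 2.64*d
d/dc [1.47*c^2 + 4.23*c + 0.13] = 2.94*c + 4.23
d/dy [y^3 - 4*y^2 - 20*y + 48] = 3*y^2 - 8*y - 20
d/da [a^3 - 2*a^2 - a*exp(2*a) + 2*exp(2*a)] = 3*a^2 - 2*a*exp(2*a) - 4*a + 3*exp(2*a)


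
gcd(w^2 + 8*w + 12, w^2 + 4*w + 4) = w + 2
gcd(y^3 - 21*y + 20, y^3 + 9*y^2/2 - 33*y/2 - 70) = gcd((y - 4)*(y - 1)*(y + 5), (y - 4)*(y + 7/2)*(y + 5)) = y^2 + y - 20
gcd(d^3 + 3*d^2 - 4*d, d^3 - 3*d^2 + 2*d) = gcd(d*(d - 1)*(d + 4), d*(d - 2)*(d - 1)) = d^2 - d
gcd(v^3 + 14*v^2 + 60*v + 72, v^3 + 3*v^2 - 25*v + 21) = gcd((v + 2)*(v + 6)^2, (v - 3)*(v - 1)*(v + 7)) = 1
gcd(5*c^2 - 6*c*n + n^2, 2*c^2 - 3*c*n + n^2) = c - n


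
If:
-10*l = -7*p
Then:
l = 7*p/10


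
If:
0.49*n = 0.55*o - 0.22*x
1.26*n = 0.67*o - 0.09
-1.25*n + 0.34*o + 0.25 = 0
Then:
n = 0.48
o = 1.04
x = 1.53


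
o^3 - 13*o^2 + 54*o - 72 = (o - 6)*(o - 4)*(o - 3)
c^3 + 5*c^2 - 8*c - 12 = (c - 2)*(c + 1)*(c + 6)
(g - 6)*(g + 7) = g^2 + g - 42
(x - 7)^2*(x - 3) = x^3 - 17*x^2 + 91*x - 147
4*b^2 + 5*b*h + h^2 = (b + h)*(4*b + h)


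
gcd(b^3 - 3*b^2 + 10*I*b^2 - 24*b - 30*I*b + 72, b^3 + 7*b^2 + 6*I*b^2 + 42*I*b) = b + 6*I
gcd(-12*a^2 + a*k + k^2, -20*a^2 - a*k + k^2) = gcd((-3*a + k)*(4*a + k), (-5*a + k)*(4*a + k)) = 4*a + k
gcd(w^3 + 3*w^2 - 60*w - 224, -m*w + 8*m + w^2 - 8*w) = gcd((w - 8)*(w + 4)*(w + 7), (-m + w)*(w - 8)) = w - 8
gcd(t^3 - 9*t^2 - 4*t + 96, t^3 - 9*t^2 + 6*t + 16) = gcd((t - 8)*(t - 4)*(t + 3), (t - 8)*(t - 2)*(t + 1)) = t - 8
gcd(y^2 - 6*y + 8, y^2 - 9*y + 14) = y - 2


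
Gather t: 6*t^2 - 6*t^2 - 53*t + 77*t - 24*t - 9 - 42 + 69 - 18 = 0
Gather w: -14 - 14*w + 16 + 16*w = 2*w + 2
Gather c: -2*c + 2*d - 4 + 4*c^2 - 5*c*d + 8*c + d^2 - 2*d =4*c^2 + c*(6 - 5*d) + d^2 - 4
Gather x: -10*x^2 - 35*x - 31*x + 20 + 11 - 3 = -10*x^2 - 66*x + 28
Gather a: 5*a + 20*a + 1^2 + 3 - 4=25*a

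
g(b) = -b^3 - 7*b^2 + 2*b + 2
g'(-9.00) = -115.00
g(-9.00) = 146.00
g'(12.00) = -598.00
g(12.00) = -2710.00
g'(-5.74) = -16.48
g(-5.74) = -50.99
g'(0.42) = -4.41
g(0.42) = 1.53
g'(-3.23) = 15.92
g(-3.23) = -43.79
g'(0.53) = -6.26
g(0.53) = 0.94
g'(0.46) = -5.07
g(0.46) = 1.34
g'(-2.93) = 17.27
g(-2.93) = -38.80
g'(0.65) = -8.37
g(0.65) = 0.07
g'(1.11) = -17.24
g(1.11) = -5.77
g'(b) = -3*b^2 - 14*b + 2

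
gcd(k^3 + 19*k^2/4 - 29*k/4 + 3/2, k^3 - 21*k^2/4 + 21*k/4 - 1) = k^2 - 5*k/4 + 1/4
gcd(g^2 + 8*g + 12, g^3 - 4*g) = g + 2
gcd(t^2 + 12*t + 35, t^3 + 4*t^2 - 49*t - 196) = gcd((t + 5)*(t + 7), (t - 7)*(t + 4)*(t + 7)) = t + 7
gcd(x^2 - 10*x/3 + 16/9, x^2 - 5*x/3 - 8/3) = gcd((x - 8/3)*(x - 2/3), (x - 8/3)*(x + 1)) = x - 8/3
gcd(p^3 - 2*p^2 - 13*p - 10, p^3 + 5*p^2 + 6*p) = p + 2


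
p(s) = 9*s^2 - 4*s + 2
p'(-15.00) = -274.00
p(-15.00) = 2087.00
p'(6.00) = 104.00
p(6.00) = 302.00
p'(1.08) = 15.44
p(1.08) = 8.18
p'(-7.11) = -131.98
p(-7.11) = 485.41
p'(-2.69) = -52.42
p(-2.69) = 77.88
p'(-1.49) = -30.82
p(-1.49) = 27.94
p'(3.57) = 60.26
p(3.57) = 102.42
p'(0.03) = -3.46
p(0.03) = 1.89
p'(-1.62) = -33.16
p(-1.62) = 32.10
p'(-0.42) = -11.56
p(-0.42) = 5.27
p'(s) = 18*s - 4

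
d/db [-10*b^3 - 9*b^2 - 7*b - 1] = -30*b^2 - 18*b - 7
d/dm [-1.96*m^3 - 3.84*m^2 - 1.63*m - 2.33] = -5.88*m^2 - 7.68*m - 1.63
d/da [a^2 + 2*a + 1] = 2*a + 2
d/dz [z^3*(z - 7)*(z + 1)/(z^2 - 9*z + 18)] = z^2*(3*z^4 - 48*z^3 + 245*z^2 - 306*z - 378)/(z^4 - 18*z^3 + 117*z^2 - 324*z + 324)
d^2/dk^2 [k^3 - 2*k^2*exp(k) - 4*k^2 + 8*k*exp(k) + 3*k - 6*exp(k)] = -2*k^2*exp(k) + 6*k + 6*exp(k) - 8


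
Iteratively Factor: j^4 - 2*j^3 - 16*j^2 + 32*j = (j - 4)*(j^3 + 2*j^2 - 8*j) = j*(j - 4)*(j^2 + 2*j - 8) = j*(j - 4)*(j + 4)*(j - 2)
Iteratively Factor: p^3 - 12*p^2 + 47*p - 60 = (p - 4)*(p^2 - 8*p + 15) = (p - 4)*(p - 3)*(p - 5)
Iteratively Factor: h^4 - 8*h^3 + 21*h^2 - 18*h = (h - 3)*(h^3 - 5*h^2 + 6*h) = (h - 3)*(h - 2)*(h^2 - 3*h) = (h - 3)^2*(h - 2)*(h)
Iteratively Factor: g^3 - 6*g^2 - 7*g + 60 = (g + 3)*(g^2 - 9*g + 20) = (g - 5)*(g + 3)*(g - 4)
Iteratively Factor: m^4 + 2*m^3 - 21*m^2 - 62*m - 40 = (m + 2)*(m^3 - 21*m - 20) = (m + 1)*(m + 2)*(m^2 - m - 20) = (m + 1)*(m + 2)*(m + 4)*(m - 5)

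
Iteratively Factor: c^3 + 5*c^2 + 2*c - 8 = (c + 2)*(c^2 + 3*c - 4) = (c - 1)*(c + 2)*(c + 4)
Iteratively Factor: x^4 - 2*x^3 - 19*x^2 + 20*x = (x)*(x^3 - 2*x^2 - 19*x + 20) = x*(x - 1)*(x^2 - x - 20) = x*(x - 5)*(x - 1)*(x + 4)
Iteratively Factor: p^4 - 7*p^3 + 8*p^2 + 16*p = (p)*(p^3 - 7*p^2 + 8*p + 16) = p*(p - 4)*(p^2 - 3*p - 4) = p*(p - 4)*(p + 1)*(p - 4)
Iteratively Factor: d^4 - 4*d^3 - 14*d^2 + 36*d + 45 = (d + 1)*(d^3 - 5*d^2 - 9*d + 45) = (d + 1)*(d + 3)*(d^2 - 8*d + 15) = (d - 3)*(d + 1)*(d + 3)*(d - 5)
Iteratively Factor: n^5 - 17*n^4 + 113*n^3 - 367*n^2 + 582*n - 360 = (n - 3)*(n^4 - 14*n^3 + 71*n^2 - 154*n + 120) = (n - 3)*(n - 2)*(n^3 - 12*n^2 + 47*n - 60) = (n - 4)*(n - 3)*(n - 2)*(n^2 - 8*n + 15) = (n - 4)*(n - 3)^2*(n - 2)*(n - 5)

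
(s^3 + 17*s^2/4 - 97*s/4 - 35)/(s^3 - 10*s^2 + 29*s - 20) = (4*s^2 + 33*s + 35)/(4*(s^2 - 6*s + 5))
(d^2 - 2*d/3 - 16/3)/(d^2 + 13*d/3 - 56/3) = (d + 2)/(d + 7)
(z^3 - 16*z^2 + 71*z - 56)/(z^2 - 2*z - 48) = (z^2 - 8*z + 7)/(z + 6)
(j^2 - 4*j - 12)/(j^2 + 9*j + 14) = (j - 6)/(j + 7)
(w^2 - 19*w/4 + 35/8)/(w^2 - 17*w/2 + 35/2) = (w - 5/4)/(w - 5)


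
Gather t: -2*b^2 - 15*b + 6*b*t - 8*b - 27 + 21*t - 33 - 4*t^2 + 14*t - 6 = -2*b^2 - 23*b - 4*t^2 + t*(6*b + 35) - 66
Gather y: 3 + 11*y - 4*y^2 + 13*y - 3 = -4*y^2 + 24*y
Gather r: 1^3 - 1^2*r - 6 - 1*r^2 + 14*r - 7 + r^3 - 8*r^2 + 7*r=r^3 - 9*r^2 + 20*r - 12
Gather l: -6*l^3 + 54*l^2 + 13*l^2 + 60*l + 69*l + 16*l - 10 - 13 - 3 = -6*l^3 + 67*l^2 + 145*l - 26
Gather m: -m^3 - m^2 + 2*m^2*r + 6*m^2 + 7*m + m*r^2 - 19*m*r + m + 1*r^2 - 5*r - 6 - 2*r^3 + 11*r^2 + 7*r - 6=-m^3 + m^2*(2*r + 5) + m*(r^2 - 19*r + 8) - 2*r^3 + 12*r^2 + 2*r - 12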